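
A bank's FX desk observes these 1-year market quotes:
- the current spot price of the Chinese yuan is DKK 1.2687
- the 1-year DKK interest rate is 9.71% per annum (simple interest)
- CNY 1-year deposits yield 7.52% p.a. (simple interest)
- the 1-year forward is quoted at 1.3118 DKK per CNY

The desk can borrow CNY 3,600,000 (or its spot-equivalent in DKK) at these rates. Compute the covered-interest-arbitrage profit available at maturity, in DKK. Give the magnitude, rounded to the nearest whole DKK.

T = 1 year.
Route A — deposit CNY, sell forward: 3,600,000 × 1.075200 × 1.3118 = DKK 5,077,610.50.
Route B — convert at spot, deposit DKK: 3,600,000 × 1.2687 × 1.097100 = DKK 5,010,806.77.
The quoted forward overvalues CNY, so borrow DKK, buy CNY at spot, deposit the CNY at 7.52%, and sell the proceeds forward at 1.3118.
The gap between the two covered legs is DKK 66,804.

DKK 66,804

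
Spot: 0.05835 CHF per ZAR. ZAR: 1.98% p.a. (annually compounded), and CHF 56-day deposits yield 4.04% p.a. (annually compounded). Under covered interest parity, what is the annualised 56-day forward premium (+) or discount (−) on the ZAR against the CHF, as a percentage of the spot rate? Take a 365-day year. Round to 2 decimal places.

T = 56/365 years.
F = S · g_CHF/g_ZAR = 0.05835 × 1.0060949/1.0030127 = 0.05852931.
(F − S)/S ÷ T = (0.05852931 − 0.05835)/0.05835/(56/365) = 0.020029 → 2.00%.

+2.00%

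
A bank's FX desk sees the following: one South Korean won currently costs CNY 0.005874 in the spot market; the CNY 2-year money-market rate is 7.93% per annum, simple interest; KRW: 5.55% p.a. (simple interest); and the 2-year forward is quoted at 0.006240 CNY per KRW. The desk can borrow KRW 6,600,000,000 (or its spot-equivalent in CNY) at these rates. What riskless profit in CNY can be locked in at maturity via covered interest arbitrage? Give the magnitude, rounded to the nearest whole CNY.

CNY 838,356

T = 2 years.
Route A — deposit KRW, sell forward: 6,600,000,000 × 1.111000 × 0.006240 = CNY 45,755,424.00.
Route B — convert at spot, deposit CNY: 6,600,000,000 × 0.005874 × 1.158600 = CNY 44,917,068.24.
The quoted forward overvalues KRW, so borrow CNY, buy KRW at spot, deposit the KRW at 5.55%, and sell the proceeds forward at 0.006240.
Arbitrage profit = |45,755,424.00 − 44,917,068.24| = CNY 838,356.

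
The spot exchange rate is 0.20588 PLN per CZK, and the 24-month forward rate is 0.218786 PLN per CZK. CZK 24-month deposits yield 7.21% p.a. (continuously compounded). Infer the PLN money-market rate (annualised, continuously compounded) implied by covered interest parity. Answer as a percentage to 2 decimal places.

T = 2 years.
F/S = 0.218786/0.20588 = 1.0626870 = (growth of PLN) / (growth of CZK).
CZK growth factor: e^(0.0721×2) = 1.1551151.
So the PLN growth factor = 1.2275258.
r = ln(1.2275258)/2 = 0.102500 → 10.25%.

10.25%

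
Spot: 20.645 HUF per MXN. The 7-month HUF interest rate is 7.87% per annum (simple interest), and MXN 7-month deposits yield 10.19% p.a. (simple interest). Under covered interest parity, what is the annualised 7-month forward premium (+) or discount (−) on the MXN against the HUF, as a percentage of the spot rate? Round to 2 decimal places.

T = 7/12 years.
No-arbitrage forward: 20.645 × 1.0459083 / 1.0594417 = 20.381279 HUF/MXN.
Annualised premium = (F − S)/S × (1/T) = (20.381279 − 20.645)/20.645 ÷ (7/12) = -2.19%.

-2.19%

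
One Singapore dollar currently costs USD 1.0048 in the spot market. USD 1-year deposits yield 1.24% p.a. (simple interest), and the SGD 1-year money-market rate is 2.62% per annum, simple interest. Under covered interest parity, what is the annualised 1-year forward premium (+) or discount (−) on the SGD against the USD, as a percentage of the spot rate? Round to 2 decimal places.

-1.34%

T = 1 year.
CIP forward (USD per SGD) = 1.0048 × 1.012400/1.026200 = 0.9912878.
(F − S)/S ÷ T = (0.9912878 − 1.0048)/1.0048/1 = -0.013448 → -1.34%.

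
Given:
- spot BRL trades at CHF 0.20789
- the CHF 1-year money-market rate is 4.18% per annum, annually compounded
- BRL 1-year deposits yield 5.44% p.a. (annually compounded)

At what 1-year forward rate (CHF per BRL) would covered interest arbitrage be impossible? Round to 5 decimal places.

0.20541

T = 1 year.
CHF growth factor: (1 + 0.0418)^1 = 1.041800.
BRL accumulates by (1 + 0.0544)^1 = 1.054400.
CIP: F = S · (grow CHF)/(grow BRL) = 0.20789 × 1.041800/1.054400 = 0.2054057 CHF per BRL.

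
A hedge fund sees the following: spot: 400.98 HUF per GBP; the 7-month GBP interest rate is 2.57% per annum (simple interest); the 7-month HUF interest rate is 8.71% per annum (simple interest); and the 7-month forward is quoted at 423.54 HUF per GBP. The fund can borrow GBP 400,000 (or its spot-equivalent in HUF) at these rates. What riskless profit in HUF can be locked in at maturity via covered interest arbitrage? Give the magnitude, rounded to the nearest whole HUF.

T = 7/12 years.
Keep in GBP, deliver into the forward: 400,000·1.01499166667·423.54 = HUF 171,955,828.20.
Swap to HUF now, deposit: 400,000·400.98·1.05080833333 = HUF 168,541,250.20.
The quoted forward overvalues GBP, so borrow HUF, buy GBP at spot, deposit the GBP at 2.57%, and sell the proceeds forward at 423.54.
The gap between the two covered legs is HUF 3,414,578.

HUF 3,414,578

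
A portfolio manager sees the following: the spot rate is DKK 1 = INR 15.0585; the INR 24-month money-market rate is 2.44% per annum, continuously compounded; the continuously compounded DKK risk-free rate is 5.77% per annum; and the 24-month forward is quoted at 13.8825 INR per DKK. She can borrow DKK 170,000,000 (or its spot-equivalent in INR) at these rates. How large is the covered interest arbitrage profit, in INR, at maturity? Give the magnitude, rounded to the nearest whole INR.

INR 39,260,057

T = 2 years.
Keep in DKK, deliver into the forward: 170,000,000·1.122322276709·13.8825 = INR 2,648,708,631.09.
Swap to INR now, deposit: 170,000,000·15.0585·1.050010327673 = INR 2,687,968,688.27.
The quoted forward undervalues DKK, so borrow DKK, convert to INR at spot, deposit the INR at 2.44%, and buy DKK forward at 13.8825 to cover the loan.
The gap between the two covered legs is INR 39,260,057.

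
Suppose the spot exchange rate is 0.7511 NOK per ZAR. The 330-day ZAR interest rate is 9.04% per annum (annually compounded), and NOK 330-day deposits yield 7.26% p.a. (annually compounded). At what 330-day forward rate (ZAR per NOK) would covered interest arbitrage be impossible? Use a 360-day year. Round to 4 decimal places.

1.3516

T = 330/360 years.
NOK growth factor: (1 + 0.0726)^(330/360) = 1.0663538.
Growth of 1 ZAR over T: (1 + 0.0904)^(330/360) = 1.0825643.
So F = 0.7511 × 1.0663538 / 1.0825643 = 0.7398529 (NOK/ZAR).
Invert for ZAR per NOK: 1 / 0.7398529 = 1.3516.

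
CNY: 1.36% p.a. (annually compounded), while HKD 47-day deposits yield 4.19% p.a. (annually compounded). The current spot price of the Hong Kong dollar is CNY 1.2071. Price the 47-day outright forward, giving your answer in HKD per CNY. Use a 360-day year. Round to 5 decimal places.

T = 47/360 years.
CNY accumulates by (1 + 0.0136)^(47/360) = 1.0017651.
HKD accumulates by (1 + 0.0419)^(47/360) = 1.0053732.
Forward (CNY per HKD) = 1.2071 × 1.0017651 / 1.0053732 = 1.202768.
Quoted the other way: 1/1.202768 = 0.83142 HKD per CNY.

0.83142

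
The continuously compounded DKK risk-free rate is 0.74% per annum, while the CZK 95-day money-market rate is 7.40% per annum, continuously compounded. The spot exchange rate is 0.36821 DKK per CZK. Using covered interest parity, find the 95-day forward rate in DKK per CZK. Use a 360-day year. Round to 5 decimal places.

T = 95/360 years.
DKK accumulates by e^(0.0074×95/360) = 1.0019547.
Growth of 1 CZK over T: e^(0.0740×95/360) = 1.0197197.
Forward (DKK per CZK) = 0.36821 × 1.0019547 / 1.0197197 = 0.3617952.

0.36180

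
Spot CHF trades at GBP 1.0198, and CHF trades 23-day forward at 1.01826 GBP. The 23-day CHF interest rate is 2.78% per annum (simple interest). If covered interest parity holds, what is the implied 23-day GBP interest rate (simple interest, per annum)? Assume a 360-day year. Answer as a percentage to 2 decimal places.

T = 23/360 years.
F/S = 1.01826/1.0198 = 0.9984899 = (growth of GBP) / (growth of CHF).
CHF growth factor: 1 + 0.0278×23/360 = 1.0017761.
Hence g_GBP = 1.0002633.
(1.0002633 − 1)/T = 0.004121, i.e. 0.41%.

0.41%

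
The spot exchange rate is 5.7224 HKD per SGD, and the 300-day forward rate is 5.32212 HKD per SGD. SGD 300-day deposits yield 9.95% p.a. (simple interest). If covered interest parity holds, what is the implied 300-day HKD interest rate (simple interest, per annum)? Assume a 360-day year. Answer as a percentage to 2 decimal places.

T = 300/360 years.
CIP gives F = S · g_HKD/g_SGD, so g_HKD/g_SGD = 5.32212/5.7224 = 0.9300503.
The SGD side grows by 1 + 0.0995×300/360 = 1.0829167.
So the HKD growth factor = 1.007167.
r = (1.007167 − 1)/(300/360) = 0.008600 → 0.86%.

0.86%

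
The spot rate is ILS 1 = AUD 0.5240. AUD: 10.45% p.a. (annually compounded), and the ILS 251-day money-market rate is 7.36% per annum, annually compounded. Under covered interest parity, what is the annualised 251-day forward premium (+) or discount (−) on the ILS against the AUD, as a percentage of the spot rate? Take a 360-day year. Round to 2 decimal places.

T = 251/360 years.
CIP forward (AUD per ILS) = 0.524 × 1.0717564/1.0507613 = 0.5344700.
Annualised premium = (F − S)/S × (1/T) = (0.5344700 − 0.524)/0.524 ÷ (251/360) = 2.87%.

+2.87%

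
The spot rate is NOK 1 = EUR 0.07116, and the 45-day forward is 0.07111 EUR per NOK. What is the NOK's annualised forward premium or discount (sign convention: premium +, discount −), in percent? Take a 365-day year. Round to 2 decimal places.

-0.57%

T = 45/365 years.
NOK trades forward at -0.07026% vs spot over the period.
Annualise by dividing by T: -0.0007026 / (45/365) = -0.005699 → -0.57%.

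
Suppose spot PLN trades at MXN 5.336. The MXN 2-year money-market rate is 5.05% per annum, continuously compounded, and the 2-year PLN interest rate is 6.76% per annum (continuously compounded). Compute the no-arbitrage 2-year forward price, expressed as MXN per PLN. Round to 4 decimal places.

5.1566

T = 2 years.
Growth of 1 MXN over T: e^(0.0505×2) = 1.1062766.
Growth of 1 PLN over T: e^(0.0676×2) = 1.1447657.
Forward (MXN per PLN) = 5.336 × 1.1062766 / 1.1447657 = 5.156594.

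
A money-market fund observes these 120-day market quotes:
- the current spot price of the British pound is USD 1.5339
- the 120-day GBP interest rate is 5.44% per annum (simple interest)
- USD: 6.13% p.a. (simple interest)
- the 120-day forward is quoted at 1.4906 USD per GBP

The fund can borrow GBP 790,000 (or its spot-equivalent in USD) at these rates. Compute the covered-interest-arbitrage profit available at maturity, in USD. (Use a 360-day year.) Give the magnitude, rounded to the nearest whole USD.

T = 120/360 years.
Invest the GBP and cover forward: 790,000 × 1.018133333 × 1.4906 = USD 1,198,927.34.
Convert at spot and invest in USD: 790,000 × 1.5339 × 1.020433333 = USD 1,236,541.72.
The quoted forward undervalues GBP, so borrow GBP, convert to USD at spot, deposit the USD at 6.13%, and buy GBP forward at 1.4906 to cover the loan.
The gap between the two covered legs is USD 37,614.

USD 37,614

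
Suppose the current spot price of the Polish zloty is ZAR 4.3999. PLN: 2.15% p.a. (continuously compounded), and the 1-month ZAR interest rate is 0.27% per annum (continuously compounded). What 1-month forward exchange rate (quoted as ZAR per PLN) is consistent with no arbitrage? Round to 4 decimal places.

4.3930

T = 1/12 years.
ZAR accumulates by e^(0.0027×1/12) = 1.000225.
PLN growth factor: e^(0.0215×1/12) = 1.0017933.
Forward (ZAR per PLN) = 4.3999 × 1.000225 / 1.0017933 = 4.393012.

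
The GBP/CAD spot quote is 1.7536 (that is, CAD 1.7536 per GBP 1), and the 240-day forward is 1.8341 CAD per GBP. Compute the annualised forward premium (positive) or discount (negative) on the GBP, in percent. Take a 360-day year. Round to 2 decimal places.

T = 240/360 years.
(F − S)/S = (1.8341 − 1.7536)/1.7536 = 0.0459056.
Per annum: 0.0459056 / (240/360) = 0.068858 = 6.89%.

+6.89%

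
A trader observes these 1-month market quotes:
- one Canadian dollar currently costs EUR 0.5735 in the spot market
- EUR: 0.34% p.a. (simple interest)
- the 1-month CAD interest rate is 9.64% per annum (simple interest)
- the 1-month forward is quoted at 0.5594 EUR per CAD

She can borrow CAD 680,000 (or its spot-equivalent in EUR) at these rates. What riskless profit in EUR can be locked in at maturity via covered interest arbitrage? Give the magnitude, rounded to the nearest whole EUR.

T = 1/12 years.
Route A — deposit CAD, sell forward: 680,000 × 1.00803333 × 0.5594 = EUR 383,447.81.
Route B — convert at spot, deposit EUR: 680,000 × 0.5735 × 1.00028333 = EUR 390,090.49.
The quoted forward undervalues CAD, so borrow CAD, convert to EUR at spot, deposit the EUR at 0.34%, and buy CAD forward at 0.5594 to cover the loan.
The gap between the two covered legs is EUR 6,643.

EUR 6,643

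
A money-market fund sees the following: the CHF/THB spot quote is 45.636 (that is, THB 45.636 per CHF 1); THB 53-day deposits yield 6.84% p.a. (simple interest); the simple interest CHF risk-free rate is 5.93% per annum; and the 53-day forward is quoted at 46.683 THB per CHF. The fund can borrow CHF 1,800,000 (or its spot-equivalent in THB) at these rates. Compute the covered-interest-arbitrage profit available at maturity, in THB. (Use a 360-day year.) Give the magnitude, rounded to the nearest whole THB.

T = 53/360 years.
Keep in CHF, deliver into the forward: 1,800,000·1.0087302778·46.683 = THB 84,763,000.01.
Swap to THB now, deposit: 1,800,000·45.636·1.010070 = THB 82,971,998.14.
The quoted forward overvalues CHF, so borrow THB, buy CHF at spot, deposit the CHF at 5.93%, and sell the proceeds forward at 46.683.
The gap between the two covered legs is THB 1,791,002.

THB 1,791,002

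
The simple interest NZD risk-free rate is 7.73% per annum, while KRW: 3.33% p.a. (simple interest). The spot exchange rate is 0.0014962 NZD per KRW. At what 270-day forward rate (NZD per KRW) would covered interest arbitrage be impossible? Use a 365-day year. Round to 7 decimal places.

0.0015437

T = 270/365 years.
Growth of 1 NZD over T: 1 + 0.0773×270/365 = 1.0571808.
KRW accumulates by 1 + 0.0333×270/365 = 1.0246329.
So F = 0.0014962 × 1.0571808 / 1.0246329 = 0.001543727 (NZD/KRW).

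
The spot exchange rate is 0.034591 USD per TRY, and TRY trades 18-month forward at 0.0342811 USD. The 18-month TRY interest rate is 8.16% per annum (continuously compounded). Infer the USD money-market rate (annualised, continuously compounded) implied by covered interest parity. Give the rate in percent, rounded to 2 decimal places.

7.56%

T = 18/12 years.
CIP gives F = S · g_USD/g_TRY, so g_USD/g_TRY = 0.0342811/0.034591 = 0.9910410.
The TRY side grows by e^(0.0816×18/12) = 1.1302061.
That pins the USD growth at 1.1200806.
Take logs: ln 1.1200806 / (18/12) = 0.075600, so 7.56%.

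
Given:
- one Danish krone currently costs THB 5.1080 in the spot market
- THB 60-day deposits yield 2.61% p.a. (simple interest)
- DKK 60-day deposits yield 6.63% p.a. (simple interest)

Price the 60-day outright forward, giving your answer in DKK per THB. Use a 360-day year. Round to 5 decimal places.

0.19708

T = 60/360 years.
Growth of 1 THB over T: 1 + 0.0261×60/360 = 1.004350.
DKK growth factor: 1 + 0.0663×60/360 = 1.011050.
So F = 5.108 × 1.004350 / 1.011050 = 5.074150 (THB/DKK).
Invert for DKK per THB: 1 / 5.074150 = 0.19708.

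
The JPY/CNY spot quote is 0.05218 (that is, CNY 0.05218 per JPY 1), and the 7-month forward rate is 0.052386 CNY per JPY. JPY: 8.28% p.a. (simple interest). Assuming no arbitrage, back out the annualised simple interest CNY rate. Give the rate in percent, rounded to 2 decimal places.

8.99%

T = 7/12 years.
By CIP, F/S equals the CNY-to-JPY growth ratio: 0.052386/0.05218 = 1.0039479.
The JPY side grows by 1 + 0.0828×7/12 = 1.048300.
So the CNY growth factor = 1.0524386.
(1.0524386 − 1)/T = 0.089895, i.e. 8.99%.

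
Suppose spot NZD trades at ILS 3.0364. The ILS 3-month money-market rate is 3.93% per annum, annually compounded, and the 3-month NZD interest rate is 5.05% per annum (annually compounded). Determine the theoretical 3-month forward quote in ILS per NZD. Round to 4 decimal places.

3.0283

T = 3/12 years.
ILS accumulates by (1 + 0.0393)^(3/12) = 1.0096834.
NZD accumulates by (1 + 0.0505)^(3/12) = 1.0123927.
CIP: F = S · (grow ILS)/(grow NZD) = 3.0364 × 1.0096834/1.0123927 = 3.028274 ILS per NZD.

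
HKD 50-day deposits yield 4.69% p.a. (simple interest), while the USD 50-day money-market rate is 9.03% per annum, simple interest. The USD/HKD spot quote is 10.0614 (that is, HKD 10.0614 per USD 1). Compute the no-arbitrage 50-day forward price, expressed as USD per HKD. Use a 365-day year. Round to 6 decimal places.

0.099977

T = 50/365 years.
HKD growth factor: 1 + 0.0469×50/365 = 1.0064247.
USD growth factor: 1 + 0.0903×50/365 = 1.0123699.
Forward (HKD per USD) = 10.0614 × 1.0064247 / 1.0123699 = 10.00231.
Invert for USD per HKD: 1 / 10.00231 = 0.099977.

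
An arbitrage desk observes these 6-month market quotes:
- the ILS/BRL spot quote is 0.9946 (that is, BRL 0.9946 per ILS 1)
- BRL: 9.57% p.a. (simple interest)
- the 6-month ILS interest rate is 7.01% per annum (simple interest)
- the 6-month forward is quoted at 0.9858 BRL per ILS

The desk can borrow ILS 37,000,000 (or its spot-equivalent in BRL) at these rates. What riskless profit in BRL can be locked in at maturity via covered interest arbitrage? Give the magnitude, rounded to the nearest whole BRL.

T = 6/12 years.
Route A — deposit ILS, sell forward: 37,000,000 × 1.035050 × 0.9858 = BRL 37,753,034.73.
Route B — convert at spot, deposit BRL: 37,000,000 × 0.9946 × 1.047850 = BRL 38,561,089.57.
The quoted forward undervalues ILS, so borrow ILS, convert to BRL at spot, deposit the BRL at 9.57%, and buy ILS forward at 0.9858 to cover the loan.
The gap between the two covered legs is BRL 808,055.

BRL 808,055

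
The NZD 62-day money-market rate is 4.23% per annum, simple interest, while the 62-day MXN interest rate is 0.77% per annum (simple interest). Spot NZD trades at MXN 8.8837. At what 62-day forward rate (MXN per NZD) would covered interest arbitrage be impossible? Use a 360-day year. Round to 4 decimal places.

8.8311

T = 62/360 years.
MXN growth factor: 1 + 0.0077×62/360 = 1.0013261.
Growth of 1 NZD over T: 1 + 0.0423×62/360 = 1.007285.
CIP: F = S · (grow MXN)/(grow NZD) = 8.8837 × 1.0013261/1.007285 = 8.831146 MXN per NZD.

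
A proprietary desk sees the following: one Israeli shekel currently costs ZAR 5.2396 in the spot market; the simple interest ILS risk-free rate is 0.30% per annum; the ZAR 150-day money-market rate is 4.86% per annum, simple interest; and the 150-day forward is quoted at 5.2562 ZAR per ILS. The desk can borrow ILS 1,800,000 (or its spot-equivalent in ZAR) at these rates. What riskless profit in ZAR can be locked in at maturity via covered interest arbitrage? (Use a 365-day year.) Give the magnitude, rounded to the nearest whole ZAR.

ZAR 146,823

T = 150/365 years.
Route A — deposit ILS, sell forward: 1,800,000 × 1.001232877 × 5.2562 = ZAR 9,472,824.45.
Route B — convert at spot, deposit ZAR: 1,800,000 × 5.2396 × 1.019972603 = ZAR 9,619,647.21.
The quoted forward undervalues ILS, so borrow ILS, convert to ZAR at spot, deposit the ZAR at 4.86%, and buy ILS forward at 5.2562 to cover the loan.
The gap between the two covered legs is ZAR 146,823.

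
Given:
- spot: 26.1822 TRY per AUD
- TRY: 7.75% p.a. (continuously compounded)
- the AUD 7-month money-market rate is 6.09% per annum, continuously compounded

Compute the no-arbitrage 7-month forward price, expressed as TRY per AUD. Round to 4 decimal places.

26.4370

T = 7/12 years.
Growth of 1 TRY over T: e^(0.0775×7/12) = 1.04624581.
AUD accumulates by e^(0.0609×7/12) = 1.03616355.
Forward (TRY per AUD) = 26.1822 × 1.04624581 / 1.03616355 = 26.436963.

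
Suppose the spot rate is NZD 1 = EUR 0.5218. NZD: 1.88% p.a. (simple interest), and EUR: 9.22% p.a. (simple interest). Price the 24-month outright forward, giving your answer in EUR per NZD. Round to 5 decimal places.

0.59562

T = 2 years.
Growth of 1 EUR over T: 1 + 0.0922×2 = 1.184400.
Growth of 1 NZD over T: 1 + 0.0188×2 = 1.037600.
CIP: F = S · (grow EUR)/(grow NZD) = 0.5218 × 1.184400/1.037600 = 0.5956244 EUR per NZD.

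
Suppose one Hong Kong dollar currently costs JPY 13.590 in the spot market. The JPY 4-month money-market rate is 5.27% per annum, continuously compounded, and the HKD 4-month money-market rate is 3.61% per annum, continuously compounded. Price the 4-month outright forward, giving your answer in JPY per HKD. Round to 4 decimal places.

13.6654

T = 4/12 years.
JPY growth factor: e^(0.0527×4/12) = 1.01772187.
HKD growth factor: e^(0.0361×4/12) = 1.01210603.
CIP: F = S · (grow JPY)/(grow HKD) = 13.59 × 1.01772187/1.01210603 = 13.665406 JPY per HKD.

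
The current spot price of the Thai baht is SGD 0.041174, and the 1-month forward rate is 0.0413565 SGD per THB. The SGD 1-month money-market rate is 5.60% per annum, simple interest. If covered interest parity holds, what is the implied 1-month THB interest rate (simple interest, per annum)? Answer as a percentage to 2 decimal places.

T = 1/12 years.
F/S = 0.0413565/0.041174 = 1.0044324 = (growth of SGD) / (growth of THB).
SGD growth factor: 1 + 0.0560×1/12 = 1.0046667.
That pins the THB growth at 1.0002333.
r = (1.0002333 − 1)/(1/12) = 0.002800 → 0.28%.

0.28%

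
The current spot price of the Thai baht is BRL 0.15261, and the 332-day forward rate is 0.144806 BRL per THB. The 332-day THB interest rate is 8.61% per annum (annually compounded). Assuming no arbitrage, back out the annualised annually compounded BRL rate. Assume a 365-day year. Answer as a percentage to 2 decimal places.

2.52%

T = 332/365 years.
CIP gives F = S · g_BRL/g_THB, so g_BRL/g_THB = 0.144806/0.15261 = 0.9488631.
The THB side grows by (1 + 0.0861)^(332/365) = 1.0780199.
That pins the BRL growth at 1.0228933.
Annualise: 1.0228933^(365/332) − 1 = 0.025197 = 2.52%.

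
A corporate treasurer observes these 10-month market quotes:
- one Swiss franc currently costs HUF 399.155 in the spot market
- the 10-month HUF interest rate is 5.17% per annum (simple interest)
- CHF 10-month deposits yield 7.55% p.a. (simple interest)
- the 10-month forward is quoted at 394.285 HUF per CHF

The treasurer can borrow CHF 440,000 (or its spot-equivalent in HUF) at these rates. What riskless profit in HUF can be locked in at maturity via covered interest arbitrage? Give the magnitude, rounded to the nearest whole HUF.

T = 10/12 years.
Invest the CHF and cover forward: 440,000 × 1.06291666667 × 394.285 = HUF 184,400,523.08.
Convert at spot and invest in HUF: 440,000 × 399.155 × 1.04308333333 = HUF 183,194,848.28.
The quoted forward overvalues CHF, so borrow HUF, buy CHF at spot, deposit the CHF at 7.55%, and sell the proceeds forward at 394.285.
Profit = 184,400,523.08 − 183,194,848.28 = HUF 1,205,675.

HUF 1,205,675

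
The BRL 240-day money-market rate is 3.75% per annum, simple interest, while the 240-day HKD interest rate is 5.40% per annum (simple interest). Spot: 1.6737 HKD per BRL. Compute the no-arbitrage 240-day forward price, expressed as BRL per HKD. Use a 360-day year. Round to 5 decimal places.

T = 240/360 years.
HKD accumulates by 1 + 0.0540×240/360 = 1.036000.
BRL accumulates by 1 + 0.0375×240/360 = 1.025000.
CIP: F = S · (grow HKD)/(grow BRL) = 1.6737 × 1.036000/1.025000 = 1.691662 HKD per BRL.
Invert for BRL per HKD: 1 / 1.691662 = 0.59113.

0.59113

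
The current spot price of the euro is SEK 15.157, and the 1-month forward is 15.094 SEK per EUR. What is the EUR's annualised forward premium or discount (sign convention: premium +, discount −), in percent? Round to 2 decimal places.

-4.99%

T = 1/12 years.
(F − S)/S = (15.094 − 15.157)/15.157 = -0.0041565.
Per annum: -0.0041565 / (1/12) = -0.049878 = -4.99%.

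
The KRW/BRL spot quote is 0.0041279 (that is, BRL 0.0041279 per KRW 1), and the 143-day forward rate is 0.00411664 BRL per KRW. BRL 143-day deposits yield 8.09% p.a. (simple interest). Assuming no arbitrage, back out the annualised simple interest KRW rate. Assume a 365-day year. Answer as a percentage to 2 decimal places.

T = 143/365 years.
CIP gives F = S · g_BRL/g_KRW, so g_BRL/g_KRW = 0.00411664/0.0041279 = 0.9972722.
The BRL side grows by 1 + 0.0809×143/365 = 1.0316951.
Hence g_KRW = 1.0345171.
(1.0345171 − 1)/T = 0.088103, i.e. 8.81%.

8.81%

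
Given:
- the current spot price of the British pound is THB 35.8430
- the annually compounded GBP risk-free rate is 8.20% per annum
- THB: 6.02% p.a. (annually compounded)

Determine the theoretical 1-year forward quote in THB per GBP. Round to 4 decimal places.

35.1208

T = 1 year.
THB accumulates by (1 + 0.0602)^1 = 1.060200.
GBP growth factor: (1 + 0.0820)^1 = 1.082000.
CIP: F = S · (grow THB)/(grow GBP) = 35.843 × 1.060200/1.082000 = 35.120840 THB per GBP.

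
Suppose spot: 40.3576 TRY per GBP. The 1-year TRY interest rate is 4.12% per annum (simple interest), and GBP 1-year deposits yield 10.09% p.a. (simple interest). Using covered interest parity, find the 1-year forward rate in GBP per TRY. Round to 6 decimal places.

T = 1 year.
TRY growth factor: 1 + 0.0412×1 = 1.041200.
GBP accumulates by 1 + 0.1009×1 = 1.100900.
CIP: F = S · (grow TRY)/(grow GBP) = 40.3576 × 1.041200/1.100900 = 38.16907 TRY per GBP.
Quoted the other way: 1/38.16907 = 0.026199 GBP per TRY.

0.026199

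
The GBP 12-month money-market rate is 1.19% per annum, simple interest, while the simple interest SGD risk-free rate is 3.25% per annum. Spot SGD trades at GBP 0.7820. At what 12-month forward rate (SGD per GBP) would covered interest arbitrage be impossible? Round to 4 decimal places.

T = 1 year.
Growth of 1 GBP over T: 1 + 0.0119×1 = 1.011900.
Growth of 1 SGD over T: 1 + 0.0325×1 = 1.032500.
So F = 0.782 × 1.011900 / 1.032500 = 0.7663979 (GBP/SGD).
Quoted the other way: 1/0.7663979 = 1.3048 SGD per GBP.

1.3048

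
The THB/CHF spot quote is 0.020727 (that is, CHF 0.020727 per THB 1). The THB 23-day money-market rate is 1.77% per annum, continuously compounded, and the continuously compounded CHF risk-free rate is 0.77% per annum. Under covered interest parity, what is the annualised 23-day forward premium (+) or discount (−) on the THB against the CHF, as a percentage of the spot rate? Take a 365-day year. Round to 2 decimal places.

T = 23/365 years.
CIP forward (CHF per THB) = 0.020727 × 1.0004853/1.001116 = 0.020713942.
(F − S)/S ÷ T = (0.020713942 − 0.020727)/0.020727/(23/365) = -0.009998 → -1.00%.

-1.00%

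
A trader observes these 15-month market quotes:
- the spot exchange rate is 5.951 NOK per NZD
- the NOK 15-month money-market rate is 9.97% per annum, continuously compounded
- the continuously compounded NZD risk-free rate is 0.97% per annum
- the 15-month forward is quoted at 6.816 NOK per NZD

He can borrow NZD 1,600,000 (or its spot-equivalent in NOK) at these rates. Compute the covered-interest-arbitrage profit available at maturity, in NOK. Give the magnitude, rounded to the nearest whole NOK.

NOK 253,294

T = 15/12 years.
Keep in NZD, deliver into the forward: 1,600,000·1.0121988058·6.816 = NOK 11,038,635.30.
Swap to NOK now, deposit: 1,600,000·5.951·1.1327236021 = NOK 10,785,341.05.
The quoted forward overvalues NZD, so borrow NOK, buy NZD at spot, deposit the NZD at 0.97%, and sell the proceeds forward at 6.816.
The gap between the two covered legs is NOK 253,294.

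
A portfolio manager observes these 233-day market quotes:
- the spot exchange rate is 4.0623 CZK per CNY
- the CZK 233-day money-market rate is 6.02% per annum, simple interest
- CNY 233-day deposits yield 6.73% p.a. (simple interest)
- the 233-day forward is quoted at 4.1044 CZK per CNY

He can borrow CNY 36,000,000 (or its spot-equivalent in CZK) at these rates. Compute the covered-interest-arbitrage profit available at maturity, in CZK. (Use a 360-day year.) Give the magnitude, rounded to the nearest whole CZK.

CZK 2,253,643

T = 233/360 years.
Route A — deposit CNY, sell forward: 36,000,000 × 1.04355805556 × 4.1044 = CZK 154,194,468.60.
Route B — convert at spot, deposit CZK: 36,000,000 × 4.0623 × 1.03896277778 = CZK 151,940,825.72.
The quoted forward overvalues CNY, so borrow CZK, buy CNY at spot, deposit the CNY at 6.73%, and sell the proceeds forward at 4.1044.
Arbitrage profit = |154,194,468.60 − 151,940,825.72| = CZK 2,253,643.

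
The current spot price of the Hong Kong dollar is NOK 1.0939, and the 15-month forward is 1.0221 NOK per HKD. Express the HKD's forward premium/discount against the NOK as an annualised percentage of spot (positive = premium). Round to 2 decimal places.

-5.25%

T = 15/12 years.
(F − S)/S = (1.0221 − 1.0939)/1.0939 = -0.0656367.
Per annum: -0.0656367 / (15/12) = -0.052509 = -5.25%.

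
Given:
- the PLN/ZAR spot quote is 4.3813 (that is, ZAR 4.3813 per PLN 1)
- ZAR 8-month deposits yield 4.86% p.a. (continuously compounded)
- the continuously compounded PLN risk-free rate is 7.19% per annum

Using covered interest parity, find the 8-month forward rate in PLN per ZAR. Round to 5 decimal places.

T = 8/12 years.
Growth of 1 ZAR over T: e^(0.0486×8/12) = 1.0329306.
PLN accumulates by e^(0.0719×8/12) = 1.0491007.
CIP: F = S · (grow ZAR)/(grow PLN) = 4.3813 × 1.0329306/1.0491007 = 4.313770 ZAR per PLN.
Quoted the other way: 1/4.313770 = 0.23182 PLN per ZAR.

0.23182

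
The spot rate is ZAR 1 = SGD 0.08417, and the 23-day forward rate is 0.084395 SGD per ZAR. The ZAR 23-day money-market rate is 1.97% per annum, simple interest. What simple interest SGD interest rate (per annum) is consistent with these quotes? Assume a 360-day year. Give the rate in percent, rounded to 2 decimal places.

T = 23/360 years.
By CIP, F/S equals the SGD-to-ZAR growth ratio: 0.084395/0.08417 = 1.0026732.
ZAR growth factor: 1 + 0.0197×23/360 = 1.0012586.
So the SGD growth factor = 1.0039352.
r = (1.0039352 − 1)/(23/360) = 0.061594 → 6.16%.

6.16%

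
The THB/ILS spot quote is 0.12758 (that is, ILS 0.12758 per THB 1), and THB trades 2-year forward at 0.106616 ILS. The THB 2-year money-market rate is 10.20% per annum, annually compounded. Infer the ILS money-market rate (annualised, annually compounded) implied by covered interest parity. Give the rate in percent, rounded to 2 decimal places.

T = 2 years.
By CIP, F/S equals the ILS-to-THB growth ratio: 0.106616/0.12758 = 0.8356796.
THB growth factor: (1 + 0.1020)^2 = 1.214404.
That pins the ILS growth at 1.0148526.
r = 1.0148526^(1/2) − 1 = 0.007399 → 0.74%.

0.74%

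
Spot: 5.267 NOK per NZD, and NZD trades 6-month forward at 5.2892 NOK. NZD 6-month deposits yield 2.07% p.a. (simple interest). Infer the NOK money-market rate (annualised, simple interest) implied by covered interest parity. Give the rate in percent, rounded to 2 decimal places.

2.92%

T = 6/12 years.
CIP gives F = S · g_NOK/g_NZD, so g_NOK/g_NZD = 5.2892/5.267 = 1.0042149.
The NZD side grows by 1 + 0.0207×6/12 = 1.010350.
That pins the NOK growth at 1.0146085.
r = (1.0146085 − 1)/(6/12) = 0.029217 → 2.92%.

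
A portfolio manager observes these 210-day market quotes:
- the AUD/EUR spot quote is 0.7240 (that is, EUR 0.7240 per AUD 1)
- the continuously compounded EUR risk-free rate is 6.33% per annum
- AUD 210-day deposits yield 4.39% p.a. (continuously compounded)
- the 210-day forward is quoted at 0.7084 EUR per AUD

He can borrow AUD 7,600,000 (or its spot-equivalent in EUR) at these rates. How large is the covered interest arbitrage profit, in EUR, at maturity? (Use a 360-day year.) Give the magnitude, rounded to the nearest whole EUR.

EUR 185,882

T = 210/360 years.
Keep in AUD, deliver into the forward: 7,600,000·1.025939044·0.7084 = EUR 5,523,491.66.
Swap to EUR now, deposit: 7,600,000·0.7240·1.037615197 = EUR 5,709,373.86.
The quoted forward undervalues AUD, so borrow AUD, convert to EUR at spot, deposit the EUR at 6.33%, and buy AUD forward at 0.7084 to cover the loan.
The gap between the two covered legs is EUR 185,882.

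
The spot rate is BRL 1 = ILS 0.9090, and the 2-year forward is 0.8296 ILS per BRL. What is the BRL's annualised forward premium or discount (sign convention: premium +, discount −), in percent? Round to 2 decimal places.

-4.37%

T = 2 years.
(F − S)/S = (0.8296 − 0.909)/0.909 = -0.0873487.
Per annum: -0.0873487 / 2 = -0.043674 = -4.37%.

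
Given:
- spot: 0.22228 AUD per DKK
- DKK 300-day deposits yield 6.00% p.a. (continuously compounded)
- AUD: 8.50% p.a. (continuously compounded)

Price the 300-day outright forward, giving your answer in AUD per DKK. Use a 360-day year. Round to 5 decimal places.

0.22696

T = 300/360 years.
AUD accumulates by e^(0.0850×300/360) = 1.0734023.
DKK growth factor: e^(0.0600×300/360) = 1.0512711.
CIP: F = S · (grow AUD)/(grow DKK) = 0.22228 × 1.0734023/1.0512711 = 0.2269594 AUD per DKK.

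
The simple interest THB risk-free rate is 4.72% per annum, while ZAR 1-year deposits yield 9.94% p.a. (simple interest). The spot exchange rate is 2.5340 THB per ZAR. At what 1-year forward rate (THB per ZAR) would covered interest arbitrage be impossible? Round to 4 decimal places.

2.4137

T = 1 year.
THB growth factor: 1 + 0.0472×1 = 1.047200.
ZAR growth factor: 1 + 0.0994×1 = 1.099400.
CIP: F = S · (grow THB)/(grow ZAR) = 2.534 × 1.047200/1.099400 = 2.413685 THB per ZAR.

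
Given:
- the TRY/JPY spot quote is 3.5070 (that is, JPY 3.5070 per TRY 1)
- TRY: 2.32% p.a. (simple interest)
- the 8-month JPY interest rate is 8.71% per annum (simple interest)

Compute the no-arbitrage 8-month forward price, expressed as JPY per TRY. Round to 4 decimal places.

3.6541

T = 8/12 years.
Growth of 1 JPY over T: 1 + 0.0871×8/12 = 1.0580667.
TRY accumulates by 1 + 0.0232×8/12 = 1.0154667.
CIP: F = S · (grow JPY)/(grow TRY) = 3.507 × 1.0580667/1.0154667 = 3.654123 JPY per TRY.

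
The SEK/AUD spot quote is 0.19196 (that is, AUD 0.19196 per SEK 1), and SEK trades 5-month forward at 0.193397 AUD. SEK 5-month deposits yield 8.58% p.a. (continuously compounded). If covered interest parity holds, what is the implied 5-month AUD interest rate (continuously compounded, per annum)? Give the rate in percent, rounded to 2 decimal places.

10.37%

T = 5/12 years.
By CIP, F/S equals the AUD-to-SEK growth ratio: 0.193397/0.19196 = 1.0074859.
SEK growth factor: e^(0.0858×5/12) = 1.0363967.
So the AUD growth factor = 1.0441551.
r = ln(1.0441551)/(5/12) = 0.103699 → 10.37%.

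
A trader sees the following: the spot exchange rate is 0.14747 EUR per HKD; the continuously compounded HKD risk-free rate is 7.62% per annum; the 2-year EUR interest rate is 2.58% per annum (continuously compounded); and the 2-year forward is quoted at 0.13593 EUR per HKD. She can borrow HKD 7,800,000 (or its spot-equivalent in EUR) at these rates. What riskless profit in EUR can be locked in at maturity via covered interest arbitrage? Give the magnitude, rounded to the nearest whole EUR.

EUR 23,622

T = 2 years.
Route A — deposit HKD, sell forward: 7,800,000 × 1.164625994 × 0.13593 = EUR 1,234,799.37.
Route B — convert at spot, deposit EUR: 7,800,000 × 0.14747 × 1.052954476 = EUR 1,211,177.73.
The quoted forward overvalues HKD, so borrow EUR, buy HKD at spot, deposit the HKD at 7.62%, and sell the proceeds forward at 0.13593.
Arbitrage profit = |1,234,799.37 − 1,211,177.73| = EUR 23,622.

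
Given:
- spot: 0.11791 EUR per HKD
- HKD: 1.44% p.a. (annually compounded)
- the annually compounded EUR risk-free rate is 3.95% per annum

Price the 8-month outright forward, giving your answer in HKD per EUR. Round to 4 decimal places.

T = 8/12 years.
Growth of 1 EUR over T: (1 + 0.0395)^(8/12) = 1.0261629.
Growth of 1 HKD over T: (1 + 0.0144)^(8/12) = 1.0095771.
Forward (EUR per HKD) = 0.11791 × 1.0261629 / 1.0095771 = 0.1198471.
Invert for HKD per EUR: 1 / 0.1198471 = 8.3440.

8.3440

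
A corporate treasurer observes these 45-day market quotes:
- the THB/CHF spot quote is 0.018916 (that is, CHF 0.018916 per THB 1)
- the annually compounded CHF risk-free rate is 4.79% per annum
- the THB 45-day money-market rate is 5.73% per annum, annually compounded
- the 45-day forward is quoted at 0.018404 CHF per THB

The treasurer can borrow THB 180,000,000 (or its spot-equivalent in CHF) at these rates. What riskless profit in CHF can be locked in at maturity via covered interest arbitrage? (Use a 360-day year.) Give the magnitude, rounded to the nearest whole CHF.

CHF 88,979

T = 45/360 years.
Route A — deposit THB, sell forward: 180,000,000 × 1.006989122 × 0.018404 = CHF 3,335,873.00.
Route B — convert at spot, deposit CHF: 180,000,000 × 0.018916 × 1.005865656 = CHF 3,424,851.85.
The quoted forward undervalues THB, so borrow THB, convert to CHF at spot, deposit the CHF at 4.79%, and buy THB forward at 0.018404 to cover the loan.
The gap between the two covered legs is CHF 88,979.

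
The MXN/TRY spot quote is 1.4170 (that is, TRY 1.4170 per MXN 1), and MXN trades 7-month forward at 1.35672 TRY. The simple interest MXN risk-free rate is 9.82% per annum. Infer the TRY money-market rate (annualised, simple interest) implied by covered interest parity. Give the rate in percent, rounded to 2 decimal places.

T = 7/12 years.
By CIP, F/S equals the TRY-to-MXN growth ratio: 1.35672/1.417 = 0.9574594.
The MXN side grows by 1 + 0.0982×7/12 = 1.0572833.
So the TRY growth factor = 1.0123058.
r = (1.0123058 − 1)/(7/12) = 0.021096 → 2.11%.

2.11%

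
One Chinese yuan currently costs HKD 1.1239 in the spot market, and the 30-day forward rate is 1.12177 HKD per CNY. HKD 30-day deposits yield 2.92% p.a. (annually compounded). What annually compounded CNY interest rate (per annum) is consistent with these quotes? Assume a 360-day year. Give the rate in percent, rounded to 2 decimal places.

5.29%

T = 30/360 years.
By CIP, F/S equals the HKD-to-CNY growth ratio: 1.12177/1.1239 = 0.9981048.
The HKD side grows by (1 + 0.0292)^(30/360) = 1.0024014.
That pins the CNY growth at 1.0043048.
Annualise: 1.0043048^(360/30) − 1 = 0.052898 = 5.29%.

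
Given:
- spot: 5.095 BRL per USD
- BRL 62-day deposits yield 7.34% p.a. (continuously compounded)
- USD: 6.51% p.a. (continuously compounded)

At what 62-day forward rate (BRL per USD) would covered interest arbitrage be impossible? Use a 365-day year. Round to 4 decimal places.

5.1022

T = 62/365 years.
Growth of 1 BRL over T: e^(0.0734×62/365) = 1.012546.
USD accumulates by e^(0.0651×62/365) = 1.0111194.
So F = 5.095 × 1.012546 / 1.0111194 = 5.102189 (BRL/USD).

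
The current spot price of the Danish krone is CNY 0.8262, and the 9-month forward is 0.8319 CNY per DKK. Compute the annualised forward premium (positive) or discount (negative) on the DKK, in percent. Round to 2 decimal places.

T = 9/12 years.
DKK trades forward at +0.68991% vs spot over the period.
×(1/T) gives 0.92% p.a.

+0.92%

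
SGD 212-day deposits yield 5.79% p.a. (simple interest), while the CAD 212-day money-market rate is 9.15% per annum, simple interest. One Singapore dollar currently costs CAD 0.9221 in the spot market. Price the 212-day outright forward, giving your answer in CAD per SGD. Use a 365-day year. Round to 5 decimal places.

T = 212/365 years.
Growth of 1 CAD over T: 1 + 0.0915×212/365 = 1.0531452.
SGD accumulates by 1 + 0.0579×212/365 = 1.0336296.
CIP: F = S · (grow CAD)/(grow SGD) = 0.9221 × 1.0531452/1.0336296 = 0.9395098 CAD per SGD.

0.93951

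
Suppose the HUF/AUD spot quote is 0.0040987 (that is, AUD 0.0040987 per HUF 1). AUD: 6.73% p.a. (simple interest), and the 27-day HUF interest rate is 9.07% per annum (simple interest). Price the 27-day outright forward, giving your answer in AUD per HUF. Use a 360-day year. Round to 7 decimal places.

T = 27/360 years.
Growth of 1 AUD over T: 1 + 0.0673×27/360 = 1.0050475.
HUF growth factor: 1 + 0.0907×27/360 = 1.0068025.
CIP: F = S · (grow AUD)/(grow HUF) = 0.0040987 × 1.0050475/1.0068025 = 0.004091555 AUD per HUF.

0.0040916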